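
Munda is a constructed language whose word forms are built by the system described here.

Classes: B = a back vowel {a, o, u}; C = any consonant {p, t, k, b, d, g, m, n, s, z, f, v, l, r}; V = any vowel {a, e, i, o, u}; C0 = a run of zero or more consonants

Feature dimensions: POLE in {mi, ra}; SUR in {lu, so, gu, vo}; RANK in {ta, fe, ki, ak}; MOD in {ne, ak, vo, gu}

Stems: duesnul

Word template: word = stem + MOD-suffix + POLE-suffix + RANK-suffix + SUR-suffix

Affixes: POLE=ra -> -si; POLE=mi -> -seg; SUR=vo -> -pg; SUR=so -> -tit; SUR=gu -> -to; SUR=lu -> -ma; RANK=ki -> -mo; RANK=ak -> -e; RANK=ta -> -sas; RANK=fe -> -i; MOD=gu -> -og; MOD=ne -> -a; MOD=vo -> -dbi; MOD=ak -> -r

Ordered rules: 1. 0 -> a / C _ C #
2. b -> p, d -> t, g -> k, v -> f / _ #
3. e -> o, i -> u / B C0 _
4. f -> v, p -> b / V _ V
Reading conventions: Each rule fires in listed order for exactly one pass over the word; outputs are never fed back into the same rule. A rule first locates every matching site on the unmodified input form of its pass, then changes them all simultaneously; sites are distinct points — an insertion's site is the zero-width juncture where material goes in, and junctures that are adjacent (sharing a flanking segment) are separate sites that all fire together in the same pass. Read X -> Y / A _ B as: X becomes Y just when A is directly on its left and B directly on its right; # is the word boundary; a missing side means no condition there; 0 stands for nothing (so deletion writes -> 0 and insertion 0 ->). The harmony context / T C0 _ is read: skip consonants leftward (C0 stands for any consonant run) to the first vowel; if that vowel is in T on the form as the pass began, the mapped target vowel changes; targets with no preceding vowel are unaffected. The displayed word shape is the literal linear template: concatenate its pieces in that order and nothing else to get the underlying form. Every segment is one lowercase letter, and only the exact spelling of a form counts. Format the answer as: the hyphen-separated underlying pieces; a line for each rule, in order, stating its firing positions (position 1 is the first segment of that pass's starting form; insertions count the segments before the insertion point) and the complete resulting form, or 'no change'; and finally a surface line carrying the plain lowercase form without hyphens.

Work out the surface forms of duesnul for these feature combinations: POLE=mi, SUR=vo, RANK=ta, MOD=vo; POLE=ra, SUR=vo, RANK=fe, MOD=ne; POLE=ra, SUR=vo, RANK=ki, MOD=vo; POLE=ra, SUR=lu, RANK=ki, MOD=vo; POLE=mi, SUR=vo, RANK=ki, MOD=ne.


cell POLE=mi, SUR=vo, RANK=ta, MOD=vo:
underlying: duesnul-dbi-seg-sas-pg
1. 0 -> a / C _ C #: inserts after position(s) 17: duesnuldbisegsaspag
2. b -> p, d -> t, g -> k, v -> f / _ #: fires at position(s) 19: duesnuldbisegsaspak
3. e -> o, i -> u / B C0 _: fires at position(s) 3, 10: duosnuldbusegsaspak
4. f -> v, p -> b / V _ V: no change
surface: duosnuldbusegsaspak

cell POLE=ra, SUR=vo, RANK=fe, MOD=ne:
underlying: duesnul-a-si-i-pg
1. 0 -> a / C _ C #: inserts after position(s) 12: duesnulasiipag
2. b -> p, d -> t, g -> k, v -> f / _ #: fires at position(s) 14: duesnulasiipak
3. e -> o, i -> u / B C0 _: fires at position(s) 3, 10: duosnulasuipak
4. f -> v, p -> b / V _ V: fires at position(s) 12: duosnulasuibak
surface: duosnulasuibak

cell POLE=ra, SUR=vo, RANK=ki, MOD=vo:
underlying: duesnul-dbi-si-mo-pg
1. 0 -> a / C _ C #: inserts after position(s) 15: duesnuldbisimopag
2. b -> p, d -> t, g -> k, v -> f / _ #: fires at position(s) 17: duesnuldbisimopak
3. e -> o, i -> u / B C0 _: fires at position(s) 3, 10: duosnuldbusimopak
4. f -> v, p -> b / V _ V: fires at position(s) 15: duosnuldbusimobak
surface: duosnuldbusimobak

cell POLE=ra, SUR=lu, RANK=ki, MOD=vo:
underlying: duesnul-dbi-si-mo-ma
1. 0 -> a / C _ C #: no change
2. b -> p, d -> t, g -> k, v -> f / _ #: no change
3. e -> o, i -> u / B C0 _: fires at position(s) 3, 10: duosnuldbusimoma
4. f -> v, p -> b / V _ V: no change
surface: duosnuldbusimoma

cell POLE=mi, SUR=vo, RANK=ki, MOD=ne:
underlying: duesnul-a-seg-mo-pg
1. 0 -> a / C _ C #: inserts after position(s) 14: duesnulasegmopag
2. b -> p, d -> t, g -> k, v -> f / _ #: fires at position(s) 16: duesnulasegmopak
3. e -> o, i -> u / B C0 _: fires at position(s) 3, 10: duosnulasogmopak
4. f -> v, p -> b / V _ V: fires at position(s) 14: duosnulasogmobak
surface: duosnulasogmobak


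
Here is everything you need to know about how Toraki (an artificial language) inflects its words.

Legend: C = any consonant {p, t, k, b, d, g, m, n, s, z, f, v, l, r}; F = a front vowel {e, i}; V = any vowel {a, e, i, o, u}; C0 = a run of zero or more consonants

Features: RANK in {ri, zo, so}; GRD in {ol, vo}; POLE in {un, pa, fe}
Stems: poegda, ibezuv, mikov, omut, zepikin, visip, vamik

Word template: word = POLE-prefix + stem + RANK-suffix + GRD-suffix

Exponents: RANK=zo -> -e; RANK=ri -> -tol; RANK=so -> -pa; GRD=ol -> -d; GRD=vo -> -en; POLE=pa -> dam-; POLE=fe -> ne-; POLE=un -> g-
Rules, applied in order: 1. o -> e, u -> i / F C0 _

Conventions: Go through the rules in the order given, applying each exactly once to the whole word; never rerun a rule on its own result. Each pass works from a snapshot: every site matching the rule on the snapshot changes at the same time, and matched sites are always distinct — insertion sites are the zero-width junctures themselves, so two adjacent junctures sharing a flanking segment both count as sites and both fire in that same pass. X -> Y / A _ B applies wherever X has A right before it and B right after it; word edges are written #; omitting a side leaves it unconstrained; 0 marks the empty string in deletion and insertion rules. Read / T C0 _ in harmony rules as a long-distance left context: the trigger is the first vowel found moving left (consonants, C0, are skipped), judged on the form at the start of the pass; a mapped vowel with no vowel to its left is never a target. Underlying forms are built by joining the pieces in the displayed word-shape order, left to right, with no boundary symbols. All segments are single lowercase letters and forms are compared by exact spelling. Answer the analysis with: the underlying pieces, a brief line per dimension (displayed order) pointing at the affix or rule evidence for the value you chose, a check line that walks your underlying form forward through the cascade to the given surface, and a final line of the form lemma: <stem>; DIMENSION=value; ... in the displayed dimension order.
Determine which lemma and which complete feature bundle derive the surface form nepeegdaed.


underlying: ne-poegda-e-d
RANK=zo - signalled by the affix -e
GRD=ol - signalled by the affix -d
POLE=fe - signalled by the affix ne-
check: nepoegdaed -> nepeegdaed
lemma: poegda; RANK=zo; GRD=ol; POLE=fe


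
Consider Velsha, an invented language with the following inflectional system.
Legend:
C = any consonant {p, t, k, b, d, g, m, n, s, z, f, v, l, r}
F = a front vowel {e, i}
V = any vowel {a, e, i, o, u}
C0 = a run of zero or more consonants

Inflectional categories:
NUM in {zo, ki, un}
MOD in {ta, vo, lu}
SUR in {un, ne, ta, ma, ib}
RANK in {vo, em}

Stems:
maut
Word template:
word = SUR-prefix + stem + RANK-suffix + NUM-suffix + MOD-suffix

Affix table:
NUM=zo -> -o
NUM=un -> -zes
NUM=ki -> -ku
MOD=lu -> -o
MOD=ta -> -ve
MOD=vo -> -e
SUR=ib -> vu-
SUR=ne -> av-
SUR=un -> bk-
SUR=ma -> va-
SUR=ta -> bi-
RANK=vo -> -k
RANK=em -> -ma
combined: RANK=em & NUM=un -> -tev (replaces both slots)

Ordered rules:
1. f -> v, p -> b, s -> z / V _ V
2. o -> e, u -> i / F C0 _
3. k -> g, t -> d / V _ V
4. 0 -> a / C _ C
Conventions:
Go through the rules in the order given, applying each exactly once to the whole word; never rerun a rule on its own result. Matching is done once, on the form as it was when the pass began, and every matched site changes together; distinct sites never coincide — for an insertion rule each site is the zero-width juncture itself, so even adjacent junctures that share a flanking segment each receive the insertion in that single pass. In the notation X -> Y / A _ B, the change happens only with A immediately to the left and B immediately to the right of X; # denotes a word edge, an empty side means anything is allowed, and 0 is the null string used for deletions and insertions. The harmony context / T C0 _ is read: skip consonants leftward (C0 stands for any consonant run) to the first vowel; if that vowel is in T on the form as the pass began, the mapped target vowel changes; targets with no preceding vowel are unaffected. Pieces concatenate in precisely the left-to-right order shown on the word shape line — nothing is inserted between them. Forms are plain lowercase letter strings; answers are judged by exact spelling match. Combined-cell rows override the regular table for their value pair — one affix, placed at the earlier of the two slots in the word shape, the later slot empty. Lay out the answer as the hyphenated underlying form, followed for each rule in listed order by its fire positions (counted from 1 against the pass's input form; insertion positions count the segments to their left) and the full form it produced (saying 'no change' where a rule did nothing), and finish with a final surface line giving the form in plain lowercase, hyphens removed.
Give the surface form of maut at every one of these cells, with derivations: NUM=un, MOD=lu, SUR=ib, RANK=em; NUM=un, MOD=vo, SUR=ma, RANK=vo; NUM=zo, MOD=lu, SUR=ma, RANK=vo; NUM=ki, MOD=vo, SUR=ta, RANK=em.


cell NUM=un, MOD=lu, SUR=ib, RANK=em:
underlying: vu-maut-tev-o
1. f -> v, p -> b, s -> z / V _ V: no change
2. o -> e, u -> i / F C0 _: fires at position(s) 10: vumautteve
3. k -> g, t -> d / V _ V: no change
4. 0 -> a / C _ C: inserts after position(s) 6: vumautateve
surface: vumautateve

cell NUM=un, MOD=vo, SUR=ma, RANK=vo:
underlying: va-maut-k-zes-e
1. f -> v, p -> b, s -> z / V _ V: fires at position(s) 10: vamautkzeze
2. o -> e, u -> i / F C0 _: no change
3. k -> g, t -> d / V _ V: no change
4. 0 -> a / C _ C: inserts after position(s) 6, 7: vamautakazeze
surface: vamautakazeze

cell NUM=zo, MOD=lu, SUR=ma, RANK=vo:
underlying: va-maut-k-o-o
1. f -> v, p -> b, s -> z / V _ V: no change
2. o -> e, u -> i / F C0 _: no change
3. k -> g, t -> d / V _ V: no change
4. 0 -> a / C _ C: inserts after position(s) 6: vamautakoo
surface: vamautakoo

cell NUM=ki, MOD=vo, SUR=ta, RANK=em:
underlying: bi-maut-ma-ku-e
1. f -> v, p -> b, s -> z / V _ V: no change
2. o -> e, u -> i / F C0 _: no change
3. k -> g, t -> d / V _ V: fires at position(s) 9: bimautmague
4. 0 -> a / C _ C: inserts after position(s) 6: bimautamague
surface: bimautamague


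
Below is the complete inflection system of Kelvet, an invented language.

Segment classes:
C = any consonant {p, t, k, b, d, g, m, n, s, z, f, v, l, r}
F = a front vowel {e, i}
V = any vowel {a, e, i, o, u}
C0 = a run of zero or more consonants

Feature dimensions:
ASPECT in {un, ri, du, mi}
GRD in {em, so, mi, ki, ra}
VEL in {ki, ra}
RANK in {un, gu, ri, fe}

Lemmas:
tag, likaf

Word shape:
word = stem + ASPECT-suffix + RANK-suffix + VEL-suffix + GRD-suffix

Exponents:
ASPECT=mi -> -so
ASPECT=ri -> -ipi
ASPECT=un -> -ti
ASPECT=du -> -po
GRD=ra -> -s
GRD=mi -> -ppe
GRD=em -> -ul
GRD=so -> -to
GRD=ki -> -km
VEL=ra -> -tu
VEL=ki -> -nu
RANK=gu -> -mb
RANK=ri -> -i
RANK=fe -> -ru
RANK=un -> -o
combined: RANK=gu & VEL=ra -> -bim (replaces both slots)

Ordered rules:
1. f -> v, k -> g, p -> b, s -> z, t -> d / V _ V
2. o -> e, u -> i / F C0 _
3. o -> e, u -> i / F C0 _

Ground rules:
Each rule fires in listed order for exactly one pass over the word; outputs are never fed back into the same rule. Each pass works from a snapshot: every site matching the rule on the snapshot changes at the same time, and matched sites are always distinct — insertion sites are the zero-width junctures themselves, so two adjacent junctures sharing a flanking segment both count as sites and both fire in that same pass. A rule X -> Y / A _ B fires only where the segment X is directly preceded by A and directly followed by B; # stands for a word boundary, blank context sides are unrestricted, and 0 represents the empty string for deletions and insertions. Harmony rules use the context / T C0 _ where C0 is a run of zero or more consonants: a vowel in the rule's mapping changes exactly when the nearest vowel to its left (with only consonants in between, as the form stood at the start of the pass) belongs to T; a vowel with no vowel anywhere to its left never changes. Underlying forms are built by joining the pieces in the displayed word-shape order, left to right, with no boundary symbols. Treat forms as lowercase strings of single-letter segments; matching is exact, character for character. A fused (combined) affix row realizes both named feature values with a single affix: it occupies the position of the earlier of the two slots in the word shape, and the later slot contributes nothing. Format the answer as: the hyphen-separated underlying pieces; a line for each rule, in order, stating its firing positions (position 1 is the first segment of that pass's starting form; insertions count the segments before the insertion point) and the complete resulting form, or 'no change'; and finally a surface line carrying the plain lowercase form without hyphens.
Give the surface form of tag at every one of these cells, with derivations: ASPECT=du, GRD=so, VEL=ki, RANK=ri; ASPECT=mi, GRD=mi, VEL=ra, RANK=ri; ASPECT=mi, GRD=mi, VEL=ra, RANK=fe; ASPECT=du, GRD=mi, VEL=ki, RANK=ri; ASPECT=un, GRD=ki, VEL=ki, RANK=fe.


cell ASPECT=du, GRD=so, VEL=ki, RANK=ri:
underlying: tag-po-i-nu-to
1. f -> v, k -> g, p -> b, s -> z, t -> d / V _ V: fires at position(s) 9: tagpoinudo
2. o -> e, u -> i / F C0 _: fires at position(s) 8: tagpoinido
3. o -> e, u -> i / F C0 _: fires at position(s) 10: tagpoinide
surface: tagpoinide

cell ASPECT=mi, GRD=mi, VEL=ra, RANK=ri:
underlying: tag-so-i-tu-ppe
1. f -> v, k -> g, p -> b, s -> z, t -> d / V _ V: fires at position(s) 7: tagsoiduppe
2. o -> e, u -> i / F C0 _: fires at position(s) 8: tagsoidippe
3. o -> e, u -> i / F C0 _: no change
surface: tagsoidippe

cell ASPECT=mi, GRD=mi, VEL=ra, RANK=fe:
underlying: tag-so-ru-tu-ppe
1. f -> v, k -> g, p -> b, s -> z, t -> d / V _ V: fires at position(s) 8: tagsoruduppe
2. o -> e, u -> i / F C0 _: no change
3. o -> e, u -> i / F C0 _: no change
surface: tagsoruduppe

cell ASPECT=du, GRD=mi, VEL=ki, RANK=ri:
underlying: tag-po-i-nu-ppe
1. f -> v, k -> g, p -> b, s -> z, t -> d / V _ V: no change
2. o -> e, u -> i / F C0 _: fires at position(s) 8: tagpoinippe
3. o -> e, u -> i / F C0 _: no change
surface: tagpoinippe

cell ASPECT=un, GRD=ki, VEL=ki, RANK=fe:
underlying: tag-ti-ru-nu-km
1. f -> v, k -> g, p -> b, s -> z, t -> d / V _ V: no change
2. o -> e, u -> i / F C0 _: fires at position(s) 7: tagtirinukm
3. o -> e, u -> i / F C0 _: fires at position(s) 9: tagtirinikm
surface: tagtirinikm


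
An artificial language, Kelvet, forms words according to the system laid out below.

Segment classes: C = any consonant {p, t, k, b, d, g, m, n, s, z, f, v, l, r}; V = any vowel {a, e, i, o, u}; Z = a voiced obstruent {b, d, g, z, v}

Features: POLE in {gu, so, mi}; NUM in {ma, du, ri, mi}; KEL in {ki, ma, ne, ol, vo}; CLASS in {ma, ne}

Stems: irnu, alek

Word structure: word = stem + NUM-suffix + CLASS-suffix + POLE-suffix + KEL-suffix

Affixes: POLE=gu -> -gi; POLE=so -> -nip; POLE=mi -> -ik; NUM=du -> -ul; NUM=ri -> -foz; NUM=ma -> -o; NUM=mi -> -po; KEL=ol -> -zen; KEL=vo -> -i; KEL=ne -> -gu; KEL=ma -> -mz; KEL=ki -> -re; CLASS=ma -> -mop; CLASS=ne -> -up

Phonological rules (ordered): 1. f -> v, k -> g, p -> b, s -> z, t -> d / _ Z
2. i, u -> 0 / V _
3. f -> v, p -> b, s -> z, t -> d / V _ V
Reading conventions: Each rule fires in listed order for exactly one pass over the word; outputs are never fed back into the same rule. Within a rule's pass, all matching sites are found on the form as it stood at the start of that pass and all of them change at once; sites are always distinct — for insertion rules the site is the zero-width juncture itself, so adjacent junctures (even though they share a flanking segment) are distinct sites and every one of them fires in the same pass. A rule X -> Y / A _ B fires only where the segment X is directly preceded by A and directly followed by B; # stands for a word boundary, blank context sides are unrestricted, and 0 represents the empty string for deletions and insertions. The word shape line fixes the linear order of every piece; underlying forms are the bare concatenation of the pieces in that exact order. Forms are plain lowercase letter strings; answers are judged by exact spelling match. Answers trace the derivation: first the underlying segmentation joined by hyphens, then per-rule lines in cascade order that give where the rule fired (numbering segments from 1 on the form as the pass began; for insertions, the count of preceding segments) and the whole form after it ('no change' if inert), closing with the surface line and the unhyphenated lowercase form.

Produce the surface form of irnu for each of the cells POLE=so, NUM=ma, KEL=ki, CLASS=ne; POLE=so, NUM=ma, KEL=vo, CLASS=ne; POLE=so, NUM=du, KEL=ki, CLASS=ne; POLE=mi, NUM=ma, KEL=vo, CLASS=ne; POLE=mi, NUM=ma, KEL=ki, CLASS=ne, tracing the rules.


cell POLE=so, NUM=ma, KEL=ki, CLASS=ne:
underlying: irnu-o-up-nip-re
1. f -> v, k -> g, p -> b, s -> z, t -> d / _ Z: no change
2. i, u -> 0 / V _: fires at position(s) 6: irnuopnipre
3. f -> v, p -> b, s -> z, t -> d / V _ V: no change
surface: irnuopnipre

cell POLE=so, NUM=ma, KEL=vo, CLASS=ne:
underlying: irnu-o-up-nip-i
1. f -> v, k -> g, p -> b, s -> z, t -> d / _ Z: no change
2. i, u -> 0 / V _: fires at position(s) 6: irnuopnipi
3. f -> v, p -> b, s -> z, t -> d / V _ V: fires at position(s) 9: irnuopnibi
surface: irnuopnibi

cell POLE=so, NUM=du, KEL=ki, CLASS=ne:
underlying: irnu-ul-up-nip-re
1. f -> v, k -> g, p -> b, s -> z, t -> d / _ Z: no change
2. i, u -> 0 / V _: fires at position(s) 5: irnulupnipre
3. f -> v, p -> b, s -> z, t -> d / V _ V: no change
surface: irnulupnipre

cell POLE=mi, NUM=ma, KEL=vo, CLASS=ne:
underlying: irnu-o-up-ik-i
1. f -> v, k -> g, p -> b, s -> z, t -> d / _ Z: no change
2. i, u -> 0 / V _: fires at position(s) 6: irnuopiki
3. f -> v, p -> b, s -> z, t -> d / V _ V: fires at position(s) 6: irnuobiki
surface: irnuobiki

cell POLE=mi, NUM=ma, KEL=ki, CLASS=ne:
underlying: irnu-o-up-ik-re
1. f -> v, k -> g, p -> b, s -> z, t -> d / _ Z: no change
2. i, u -> 0 / V _: fires at position(s) 6: irnuopikre
3. f -> v, p -> b, s -> z, t -> d / V _ V: fires at position(s) 6: irnuobikre
surface: irnuobikre


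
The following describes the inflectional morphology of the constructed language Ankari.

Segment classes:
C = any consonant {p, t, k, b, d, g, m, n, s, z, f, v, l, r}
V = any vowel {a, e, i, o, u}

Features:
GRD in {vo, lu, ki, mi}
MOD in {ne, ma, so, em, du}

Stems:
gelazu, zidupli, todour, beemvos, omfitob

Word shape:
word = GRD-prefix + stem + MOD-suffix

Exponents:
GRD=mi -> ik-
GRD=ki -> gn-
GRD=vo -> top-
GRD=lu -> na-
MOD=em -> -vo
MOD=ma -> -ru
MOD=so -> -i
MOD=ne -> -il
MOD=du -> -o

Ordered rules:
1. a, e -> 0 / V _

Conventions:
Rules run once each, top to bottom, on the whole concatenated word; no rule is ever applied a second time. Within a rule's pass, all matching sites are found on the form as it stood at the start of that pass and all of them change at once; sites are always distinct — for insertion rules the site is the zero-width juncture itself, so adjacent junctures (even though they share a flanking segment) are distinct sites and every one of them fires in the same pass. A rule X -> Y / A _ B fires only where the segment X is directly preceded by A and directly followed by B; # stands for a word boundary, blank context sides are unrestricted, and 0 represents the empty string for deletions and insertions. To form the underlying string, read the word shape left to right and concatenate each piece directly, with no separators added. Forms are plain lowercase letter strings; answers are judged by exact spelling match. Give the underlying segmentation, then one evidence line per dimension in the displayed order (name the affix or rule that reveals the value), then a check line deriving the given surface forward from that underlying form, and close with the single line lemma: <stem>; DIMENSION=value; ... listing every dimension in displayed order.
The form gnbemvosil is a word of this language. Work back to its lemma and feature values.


underlying: gn-beemvos-il
GRD=ki - signalled by the affix gn-
MOD=ne - signalled by the affix -il
check: gnbeemvosil -> gnbemvosil
lemma: beemvos; GRD=ki; MOD=ne


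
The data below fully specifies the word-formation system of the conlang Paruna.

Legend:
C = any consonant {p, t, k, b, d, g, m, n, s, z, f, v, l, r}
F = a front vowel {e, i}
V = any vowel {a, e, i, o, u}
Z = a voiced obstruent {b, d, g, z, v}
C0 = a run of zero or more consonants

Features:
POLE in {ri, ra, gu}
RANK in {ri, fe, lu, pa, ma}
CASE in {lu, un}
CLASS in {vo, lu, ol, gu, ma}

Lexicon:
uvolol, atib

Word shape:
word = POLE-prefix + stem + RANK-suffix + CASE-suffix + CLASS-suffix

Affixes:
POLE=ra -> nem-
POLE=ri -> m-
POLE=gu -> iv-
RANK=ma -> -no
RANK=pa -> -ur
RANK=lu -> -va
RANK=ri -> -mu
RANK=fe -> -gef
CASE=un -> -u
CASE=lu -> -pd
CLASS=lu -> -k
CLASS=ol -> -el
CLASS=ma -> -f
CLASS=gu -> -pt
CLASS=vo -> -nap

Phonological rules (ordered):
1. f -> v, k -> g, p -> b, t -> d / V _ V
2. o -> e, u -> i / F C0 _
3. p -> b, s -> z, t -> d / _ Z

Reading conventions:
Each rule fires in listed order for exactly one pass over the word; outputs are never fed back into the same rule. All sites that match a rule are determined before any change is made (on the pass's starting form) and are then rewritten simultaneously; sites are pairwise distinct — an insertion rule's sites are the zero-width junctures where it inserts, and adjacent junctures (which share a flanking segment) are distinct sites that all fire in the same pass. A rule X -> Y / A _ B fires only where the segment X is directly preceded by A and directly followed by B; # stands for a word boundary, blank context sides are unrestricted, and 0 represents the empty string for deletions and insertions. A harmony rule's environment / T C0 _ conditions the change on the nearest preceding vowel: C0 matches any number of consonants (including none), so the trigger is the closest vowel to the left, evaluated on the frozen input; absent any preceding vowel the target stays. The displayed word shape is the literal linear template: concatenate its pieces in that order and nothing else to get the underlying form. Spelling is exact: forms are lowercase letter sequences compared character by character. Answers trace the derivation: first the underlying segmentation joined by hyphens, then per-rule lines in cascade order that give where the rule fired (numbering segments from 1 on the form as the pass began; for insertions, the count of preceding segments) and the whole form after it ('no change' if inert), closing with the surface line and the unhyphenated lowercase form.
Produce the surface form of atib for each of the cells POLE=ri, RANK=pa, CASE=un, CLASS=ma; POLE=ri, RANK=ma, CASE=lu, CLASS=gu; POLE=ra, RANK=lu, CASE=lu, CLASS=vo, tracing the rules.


cell POLE=ri, RANK=pa, CASE=un, CLASS=ma:
underlying: m-atib-ur-u-f
1. f -> v, k -> g, p -> b, t -> d / V _ V: fires at position(s) 3: madiburuf
2. o -> e, u -> i / F C0 _: fires at position(s) 6: madibiruf
3. p -> b, s -> z, t -> d / _ Z: no change
surface: madibiruf

cell POLE=ri, RANK=ma, CASE=lu, CLASS=gu:
underlying: m-atib-no-pd-pt
1. f -> v, k -> g, p -> b, t -> d / V _ V: fires at position(s) 3: madibnopdpt
2. o -> e, u -> i / F C0 _: fires at position(s) 7: madibnepdpt
3. p -> b, s -> z, t -> d / _ Z: fires at position(s) 8: madibnebdpt
surface: madibnebdpt

cell POLE=ra, RANK=lu, CASE=lu, CLASS=vo:
underlying: nem-atib-va-pd-nap
1. f -> v, k -> g, p -> b, t -> d / V _ V: fires at position(s) 5: nemadibvapdnap
2. o -> e, u -> i / F C0 _: no change
3. p -> b, s -> z, t -> d / _ Z: fires at position(s) 10: nemadibvabdnap
surface: nemadibvabdnap


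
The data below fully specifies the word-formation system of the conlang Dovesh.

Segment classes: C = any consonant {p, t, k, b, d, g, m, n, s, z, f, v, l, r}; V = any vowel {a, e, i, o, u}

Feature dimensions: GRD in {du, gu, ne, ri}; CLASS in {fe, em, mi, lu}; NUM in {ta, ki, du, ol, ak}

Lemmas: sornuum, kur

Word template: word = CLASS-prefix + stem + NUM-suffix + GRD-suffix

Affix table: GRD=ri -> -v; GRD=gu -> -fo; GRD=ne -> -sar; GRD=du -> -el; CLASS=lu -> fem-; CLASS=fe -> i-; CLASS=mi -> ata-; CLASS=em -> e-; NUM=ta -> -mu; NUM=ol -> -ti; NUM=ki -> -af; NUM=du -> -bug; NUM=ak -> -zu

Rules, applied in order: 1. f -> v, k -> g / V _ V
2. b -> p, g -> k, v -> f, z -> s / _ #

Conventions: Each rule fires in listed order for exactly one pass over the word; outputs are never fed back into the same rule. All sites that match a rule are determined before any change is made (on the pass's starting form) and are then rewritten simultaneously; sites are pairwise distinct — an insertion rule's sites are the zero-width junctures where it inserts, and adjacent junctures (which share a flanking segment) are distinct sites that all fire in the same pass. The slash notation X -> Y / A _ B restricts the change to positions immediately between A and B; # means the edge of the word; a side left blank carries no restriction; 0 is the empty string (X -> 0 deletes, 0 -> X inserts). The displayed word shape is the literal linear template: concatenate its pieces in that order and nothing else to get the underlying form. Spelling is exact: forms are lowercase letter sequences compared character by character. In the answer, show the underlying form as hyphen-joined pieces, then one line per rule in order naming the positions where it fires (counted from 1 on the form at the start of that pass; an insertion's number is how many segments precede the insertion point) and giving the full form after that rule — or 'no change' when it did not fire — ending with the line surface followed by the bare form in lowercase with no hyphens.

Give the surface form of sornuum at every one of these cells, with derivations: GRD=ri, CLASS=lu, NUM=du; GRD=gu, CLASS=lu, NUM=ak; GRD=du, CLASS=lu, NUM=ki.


cell GRD=ri, CLASS=lu, NUM=du:
underlying: fem-sornuum-bug-v
1. f -> v, k -> g / V _ V: no change
2. b -> p, g -> k, v -> f, z -> s / _ #: fires at position(s) 14: femsornuumbugf
surface: femsornuumbugf

cell GRD=gu, CLASS=lu, NUM=ak:
underlying: fem-sornuum-zu-fo
1. f -> v, k -> g / V _ V: fires at position(s) 13: femsornuumzuvo
2. b -> p, g -> k, v -> f, z -> s / _ #: no change
surface: femsornuumzuvo

cell GRD=du, CLASS=lu, NUM=ki:
underlying: fem-sornuum-af-el
1. f -> v, k -> g / V _ V: fires at position(s) 12: femsornuumavel
2. b -> p, g -> k, v -> f, z -> s / _ #: no change
surface: femsornuumavel


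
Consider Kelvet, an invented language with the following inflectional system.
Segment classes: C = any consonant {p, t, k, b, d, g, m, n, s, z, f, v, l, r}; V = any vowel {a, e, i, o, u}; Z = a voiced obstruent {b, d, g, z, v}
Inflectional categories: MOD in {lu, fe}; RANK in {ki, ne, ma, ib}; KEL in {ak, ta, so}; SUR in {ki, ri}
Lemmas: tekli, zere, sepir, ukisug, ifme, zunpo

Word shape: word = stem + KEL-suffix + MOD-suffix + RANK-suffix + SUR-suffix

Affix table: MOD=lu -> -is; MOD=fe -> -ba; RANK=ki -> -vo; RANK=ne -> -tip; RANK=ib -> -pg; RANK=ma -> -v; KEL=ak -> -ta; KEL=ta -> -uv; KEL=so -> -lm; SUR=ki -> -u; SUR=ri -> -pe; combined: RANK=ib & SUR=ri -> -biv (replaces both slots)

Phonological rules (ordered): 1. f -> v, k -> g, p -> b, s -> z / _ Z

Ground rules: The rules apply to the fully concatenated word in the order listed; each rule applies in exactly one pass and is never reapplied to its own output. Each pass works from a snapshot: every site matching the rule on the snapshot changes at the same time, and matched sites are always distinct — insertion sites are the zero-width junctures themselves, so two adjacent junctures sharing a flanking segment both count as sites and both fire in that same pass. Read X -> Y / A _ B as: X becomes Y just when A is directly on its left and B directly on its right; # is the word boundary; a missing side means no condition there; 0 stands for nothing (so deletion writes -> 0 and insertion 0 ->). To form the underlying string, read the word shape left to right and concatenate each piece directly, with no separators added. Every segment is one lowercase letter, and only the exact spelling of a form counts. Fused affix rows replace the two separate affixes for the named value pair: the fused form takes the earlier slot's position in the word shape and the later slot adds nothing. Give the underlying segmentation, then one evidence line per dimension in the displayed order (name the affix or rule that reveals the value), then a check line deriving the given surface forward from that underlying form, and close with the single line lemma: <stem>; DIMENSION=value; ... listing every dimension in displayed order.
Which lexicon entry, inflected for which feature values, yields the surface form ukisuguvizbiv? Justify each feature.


underlying: ukisug-uv-is-biv
MOD=lu - signalled by the affix -is
RANK=ib - signalled by the combined affix row
KEL=ta - signalled by the affix -uv
SUR=ri - signalled by the combined affix row
check: ukisuguvisbiv -> ukisuguvizbiv
lemma: ukisug; MOD=lu; RANK=ib; KEL=ta; SUR=ri


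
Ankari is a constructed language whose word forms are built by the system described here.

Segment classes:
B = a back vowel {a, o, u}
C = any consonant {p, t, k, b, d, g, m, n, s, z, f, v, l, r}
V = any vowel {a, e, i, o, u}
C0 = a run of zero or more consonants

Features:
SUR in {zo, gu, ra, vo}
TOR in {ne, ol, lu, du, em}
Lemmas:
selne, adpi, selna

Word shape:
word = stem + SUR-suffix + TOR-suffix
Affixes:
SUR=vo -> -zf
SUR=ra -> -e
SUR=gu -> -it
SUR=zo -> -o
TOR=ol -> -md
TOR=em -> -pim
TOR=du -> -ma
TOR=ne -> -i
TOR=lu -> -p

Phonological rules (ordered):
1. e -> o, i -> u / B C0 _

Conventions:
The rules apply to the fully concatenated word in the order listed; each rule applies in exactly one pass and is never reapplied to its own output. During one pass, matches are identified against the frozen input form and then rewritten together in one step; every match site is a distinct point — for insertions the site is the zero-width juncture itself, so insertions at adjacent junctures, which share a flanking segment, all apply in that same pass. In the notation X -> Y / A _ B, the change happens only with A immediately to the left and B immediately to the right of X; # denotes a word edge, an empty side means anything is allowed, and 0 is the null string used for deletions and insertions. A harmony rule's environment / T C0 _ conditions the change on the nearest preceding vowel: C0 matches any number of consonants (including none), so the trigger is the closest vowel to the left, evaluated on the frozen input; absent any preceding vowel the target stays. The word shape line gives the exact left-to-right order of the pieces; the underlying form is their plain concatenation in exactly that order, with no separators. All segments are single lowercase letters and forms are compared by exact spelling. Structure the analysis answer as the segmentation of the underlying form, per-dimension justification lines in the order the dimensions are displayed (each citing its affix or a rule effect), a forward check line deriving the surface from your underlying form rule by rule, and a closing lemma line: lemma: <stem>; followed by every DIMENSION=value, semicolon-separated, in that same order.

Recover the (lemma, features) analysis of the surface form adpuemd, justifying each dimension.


underlying: adpi-e-md
SUR=ra - signalled by the affix -e
TOR=ol - signalled by the affix -md
check: adpiemd -> adpuemd
lemma: adpi; SUR=ra; TOR=ol


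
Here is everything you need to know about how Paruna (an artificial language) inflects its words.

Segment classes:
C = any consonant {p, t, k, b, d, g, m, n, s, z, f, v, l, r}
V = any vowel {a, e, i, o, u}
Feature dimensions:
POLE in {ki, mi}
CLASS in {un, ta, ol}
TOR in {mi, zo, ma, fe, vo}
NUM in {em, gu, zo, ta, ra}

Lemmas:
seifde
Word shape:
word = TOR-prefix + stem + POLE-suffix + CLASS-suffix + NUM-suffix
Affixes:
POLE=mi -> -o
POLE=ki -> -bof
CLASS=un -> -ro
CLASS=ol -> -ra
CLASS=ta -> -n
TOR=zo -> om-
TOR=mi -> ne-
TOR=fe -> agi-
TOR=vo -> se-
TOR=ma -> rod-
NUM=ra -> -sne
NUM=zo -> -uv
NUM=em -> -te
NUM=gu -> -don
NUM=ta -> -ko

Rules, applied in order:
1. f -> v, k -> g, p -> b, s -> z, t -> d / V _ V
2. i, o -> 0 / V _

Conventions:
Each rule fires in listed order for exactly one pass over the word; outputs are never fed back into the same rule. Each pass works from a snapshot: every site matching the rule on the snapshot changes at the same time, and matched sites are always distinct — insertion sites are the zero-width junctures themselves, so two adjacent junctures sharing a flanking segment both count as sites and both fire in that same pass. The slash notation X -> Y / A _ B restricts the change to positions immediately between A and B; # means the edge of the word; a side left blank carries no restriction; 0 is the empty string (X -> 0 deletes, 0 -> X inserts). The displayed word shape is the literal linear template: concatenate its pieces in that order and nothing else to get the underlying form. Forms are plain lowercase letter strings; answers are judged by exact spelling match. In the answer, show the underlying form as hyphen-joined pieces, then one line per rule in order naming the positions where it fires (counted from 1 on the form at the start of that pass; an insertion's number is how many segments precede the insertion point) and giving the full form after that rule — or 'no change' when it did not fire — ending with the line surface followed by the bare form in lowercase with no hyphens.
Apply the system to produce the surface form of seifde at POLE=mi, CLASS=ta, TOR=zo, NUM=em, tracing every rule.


underlying: om-seifde-o-n-te
1. f -> v, k -> g, p -> b, s -> z, t -> d / V _ V: no change
2. i, o -> 0 / V _: fires at position(s) 5, 9: omsefdente
surface: omsefdente


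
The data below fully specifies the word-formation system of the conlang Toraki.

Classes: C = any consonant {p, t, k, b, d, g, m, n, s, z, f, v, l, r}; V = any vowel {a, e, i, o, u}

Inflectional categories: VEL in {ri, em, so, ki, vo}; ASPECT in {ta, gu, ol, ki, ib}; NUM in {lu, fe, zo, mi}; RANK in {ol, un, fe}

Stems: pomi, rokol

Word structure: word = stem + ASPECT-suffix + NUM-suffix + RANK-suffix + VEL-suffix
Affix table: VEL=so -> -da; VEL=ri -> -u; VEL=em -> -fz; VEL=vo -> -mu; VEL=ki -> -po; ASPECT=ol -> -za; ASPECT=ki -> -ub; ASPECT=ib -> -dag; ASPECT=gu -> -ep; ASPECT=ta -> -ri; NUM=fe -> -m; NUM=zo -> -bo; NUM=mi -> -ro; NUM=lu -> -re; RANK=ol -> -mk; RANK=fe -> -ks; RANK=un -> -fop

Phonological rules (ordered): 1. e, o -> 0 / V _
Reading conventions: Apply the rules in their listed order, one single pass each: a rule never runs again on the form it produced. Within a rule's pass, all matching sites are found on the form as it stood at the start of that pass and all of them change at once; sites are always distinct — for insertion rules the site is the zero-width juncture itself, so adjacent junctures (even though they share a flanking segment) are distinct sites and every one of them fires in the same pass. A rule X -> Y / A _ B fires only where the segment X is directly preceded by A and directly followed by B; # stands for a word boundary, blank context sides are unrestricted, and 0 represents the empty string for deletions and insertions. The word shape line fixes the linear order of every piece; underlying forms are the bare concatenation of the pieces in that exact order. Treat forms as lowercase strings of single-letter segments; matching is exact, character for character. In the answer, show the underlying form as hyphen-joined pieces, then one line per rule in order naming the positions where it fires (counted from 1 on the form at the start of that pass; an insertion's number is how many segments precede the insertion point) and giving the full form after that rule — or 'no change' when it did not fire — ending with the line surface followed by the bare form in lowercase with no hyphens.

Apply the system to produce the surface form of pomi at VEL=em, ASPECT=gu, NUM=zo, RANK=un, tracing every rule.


underlying: pomi-ep-bo-fop-fz
1. e, o -> 0 / V _: fires at position(s) 5: pomipbofopfz
surface: pomipbofopfz


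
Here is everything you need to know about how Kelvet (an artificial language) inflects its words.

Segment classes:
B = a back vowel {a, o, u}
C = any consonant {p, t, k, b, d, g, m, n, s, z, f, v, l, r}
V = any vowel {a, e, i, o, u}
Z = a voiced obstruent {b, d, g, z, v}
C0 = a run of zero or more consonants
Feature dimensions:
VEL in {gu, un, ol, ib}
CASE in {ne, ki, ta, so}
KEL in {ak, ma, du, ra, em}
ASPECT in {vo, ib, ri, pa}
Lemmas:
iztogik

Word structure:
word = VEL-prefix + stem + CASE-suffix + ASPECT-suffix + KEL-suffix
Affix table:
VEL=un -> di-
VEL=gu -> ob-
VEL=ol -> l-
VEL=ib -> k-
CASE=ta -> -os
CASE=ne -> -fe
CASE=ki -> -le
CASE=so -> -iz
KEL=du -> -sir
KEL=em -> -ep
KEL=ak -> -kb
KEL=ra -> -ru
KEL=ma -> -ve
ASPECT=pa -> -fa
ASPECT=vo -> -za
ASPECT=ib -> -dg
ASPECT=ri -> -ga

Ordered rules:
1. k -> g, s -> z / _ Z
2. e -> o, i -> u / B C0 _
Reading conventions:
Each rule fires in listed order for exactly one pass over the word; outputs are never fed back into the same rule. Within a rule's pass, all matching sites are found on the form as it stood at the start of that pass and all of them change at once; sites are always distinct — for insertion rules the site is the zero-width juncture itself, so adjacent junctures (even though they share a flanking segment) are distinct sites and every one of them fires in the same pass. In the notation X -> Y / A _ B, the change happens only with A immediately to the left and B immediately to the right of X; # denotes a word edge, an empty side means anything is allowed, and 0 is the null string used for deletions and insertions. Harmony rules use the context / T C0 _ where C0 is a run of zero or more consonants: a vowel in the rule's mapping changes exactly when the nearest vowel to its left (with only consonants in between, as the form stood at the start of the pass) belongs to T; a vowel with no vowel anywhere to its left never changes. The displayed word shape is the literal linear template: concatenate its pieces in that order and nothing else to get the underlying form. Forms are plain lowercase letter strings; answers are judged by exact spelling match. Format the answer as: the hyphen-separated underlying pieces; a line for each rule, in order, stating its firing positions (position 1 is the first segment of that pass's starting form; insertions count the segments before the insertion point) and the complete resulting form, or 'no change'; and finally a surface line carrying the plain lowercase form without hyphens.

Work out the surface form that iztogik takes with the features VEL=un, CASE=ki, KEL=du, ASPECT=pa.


underlying: di-iztogik-le-fa-sir
1. k -> g, s -> z / _ Z: no change
2. e -> o, i -> u / B C0 _: fires at position(s) 8, 15: diiztoguklefasur
surface: diiztoguklefasur


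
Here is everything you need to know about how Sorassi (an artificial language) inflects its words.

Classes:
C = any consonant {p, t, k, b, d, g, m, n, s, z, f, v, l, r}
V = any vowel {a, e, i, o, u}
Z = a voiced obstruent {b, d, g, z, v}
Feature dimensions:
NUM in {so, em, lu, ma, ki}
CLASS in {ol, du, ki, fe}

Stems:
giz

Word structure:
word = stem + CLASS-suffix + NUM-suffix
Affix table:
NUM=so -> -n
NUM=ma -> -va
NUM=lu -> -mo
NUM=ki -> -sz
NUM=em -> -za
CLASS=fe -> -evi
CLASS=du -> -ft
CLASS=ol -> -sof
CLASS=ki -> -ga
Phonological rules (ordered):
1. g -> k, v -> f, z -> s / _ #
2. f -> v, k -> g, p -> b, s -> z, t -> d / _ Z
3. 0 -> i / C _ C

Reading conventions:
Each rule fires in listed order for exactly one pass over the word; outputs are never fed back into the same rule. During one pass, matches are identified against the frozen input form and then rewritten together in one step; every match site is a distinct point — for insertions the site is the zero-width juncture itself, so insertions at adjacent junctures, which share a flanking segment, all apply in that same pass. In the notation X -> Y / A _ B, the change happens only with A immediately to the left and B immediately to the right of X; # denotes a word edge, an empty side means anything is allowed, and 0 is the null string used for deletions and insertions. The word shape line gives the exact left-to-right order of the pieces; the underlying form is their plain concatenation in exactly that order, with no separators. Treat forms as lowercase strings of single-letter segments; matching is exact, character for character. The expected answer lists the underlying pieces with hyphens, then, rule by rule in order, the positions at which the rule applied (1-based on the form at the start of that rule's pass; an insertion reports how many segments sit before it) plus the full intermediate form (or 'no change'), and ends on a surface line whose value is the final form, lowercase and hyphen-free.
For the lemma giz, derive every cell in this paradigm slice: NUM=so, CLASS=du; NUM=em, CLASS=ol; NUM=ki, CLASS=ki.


cell NUM=so, CLASS=du:
underlying: giz-ft-n
1. g -> k, v -> f, z -> s / _ #: no change
2. f -> v, k -> g, p -> b, s -> z, t -> d / _ Z: no change
3. 0 -> i / C _ C: inserts after position(s) 3, 4, 5: gizifitin
surface: gizifitin

cell NUM=em, CLASS=ol:
underlying: giz-sof-za
1. g -> k, v -> f, z -> s / _ #: no change
2. f -> v, k -> g, p -> b, s -> z, t -> d / _ Z: fires at position(s) 6: gizsovza
3. 0 -> i / C _ C: inserts after position(s) 3, 6: gizisoviza
surface: gizisoviza

cell NUM=ki, CLASS=ki:
underlying: giz-ga-sz
1. g -> k, v -> f, z -> s / _ #: fires at position(s) 7: gizgass
2. f -> v, k -> g, p -> b, s -> z, t -> d / _ Z: no change
3. 0 -> i / C _ C: inserts after position(s) 3, 6: gizigasis
surface: gizigasis
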